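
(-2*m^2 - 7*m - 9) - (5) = -2*m^2 - 7*m - 14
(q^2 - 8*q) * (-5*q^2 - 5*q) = -5*q^4 + 35*q^3 + 40*q^2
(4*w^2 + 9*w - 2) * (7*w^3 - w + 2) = 28*w^5 + 63*w^4 - 18*w^3 - w^2 + 20*w - 4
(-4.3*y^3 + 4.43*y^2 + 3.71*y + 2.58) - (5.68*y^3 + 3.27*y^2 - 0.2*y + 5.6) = -9.98*y^3 + 1.16*y^2 + 3.91*y - 3.02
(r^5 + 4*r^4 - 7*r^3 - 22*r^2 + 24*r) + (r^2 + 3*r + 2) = r^5 + 4*r^4 - 7*r^3 - 21*r^2 + 27*r + 2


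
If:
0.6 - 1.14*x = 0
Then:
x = 0.53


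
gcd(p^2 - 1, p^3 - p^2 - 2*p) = p + 1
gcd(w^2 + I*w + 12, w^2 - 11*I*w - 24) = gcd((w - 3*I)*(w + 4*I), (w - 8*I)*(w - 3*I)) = w - 3*I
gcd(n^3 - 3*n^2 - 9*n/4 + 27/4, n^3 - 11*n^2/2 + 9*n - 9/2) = n^2 - 9*n/2 + 9/2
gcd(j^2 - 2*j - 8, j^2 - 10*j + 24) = j - 4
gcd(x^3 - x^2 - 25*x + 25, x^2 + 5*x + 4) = 1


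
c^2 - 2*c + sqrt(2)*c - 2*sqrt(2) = (c - 2)*(c + sqrt(2))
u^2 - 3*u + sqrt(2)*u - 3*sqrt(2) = (u - 3)*(u + sqrt(2))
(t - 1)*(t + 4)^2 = t^3 + 7*t^2 + 8*t - 16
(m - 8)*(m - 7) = m^2 - 15*m + 56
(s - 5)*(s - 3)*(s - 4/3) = s^3 - 28*s^2/3 + 77*s/3 - 20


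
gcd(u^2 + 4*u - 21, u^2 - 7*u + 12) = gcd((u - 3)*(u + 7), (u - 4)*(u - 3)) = u - 3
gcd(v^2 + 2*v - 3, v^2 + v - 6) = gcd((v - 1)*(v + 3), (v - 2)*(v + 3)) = v + 3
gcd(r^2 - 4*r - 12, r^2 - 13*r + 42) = r - 6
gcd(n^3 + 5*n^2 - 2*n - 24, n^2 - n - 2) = n - 2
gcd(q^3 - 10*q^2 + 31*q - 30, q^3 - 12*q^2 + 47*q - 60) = q^2 - 8*q + 15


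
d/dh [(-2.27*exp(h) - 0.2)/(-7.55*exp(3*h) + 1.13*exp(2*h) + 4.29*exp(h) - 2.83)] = (-34.277*exp(3*h) - 1.9649*exp(2*h) + 0.452*exp(h) + 7.2821)*exp(h)/(57.0025*exp(6*h) - 17.063*exp(5*h) - 63.5021*exp(4*h) + 52.4284*exp(3*h) + 12.0083*exp(2*h) - 24.2814*exp(h) + 8.0089)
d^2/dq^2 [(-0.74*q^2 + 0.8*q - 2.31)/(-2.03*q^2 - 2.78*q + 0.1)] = (-14.945672*q^3 + 58.016994*q^2 + 77.243124*q + 36.213068)/(8.365427*q^6 + 34.368306*q^5 + 45.829686*q^4 + 18.098912*q^3 - 2.25762*q^2 + 0.0834*q - 0.001)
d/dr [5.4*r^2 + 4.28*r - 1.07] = 10.8*r + 4.28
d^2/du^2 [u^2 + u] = 2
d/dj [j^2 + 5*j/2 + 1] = 2*j + 5/2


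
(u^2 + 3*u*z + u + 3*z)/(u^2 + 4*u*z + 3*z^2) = (u + 1)/(u + z)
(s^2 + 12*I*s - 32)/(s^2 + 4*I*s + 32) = (s + 4*I)/(s - 4*I)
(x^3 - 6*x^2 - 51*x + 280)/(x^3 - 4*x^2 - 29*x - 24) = (x^2 + 2*x - 35)/(x^2 + 4*x + 3)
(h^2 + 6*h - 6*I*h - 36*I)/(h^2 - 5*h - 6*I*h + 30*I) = (h + 6)/(h - 5)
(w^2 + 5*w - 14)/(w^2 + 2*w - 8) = (w + 7)/(w + 4)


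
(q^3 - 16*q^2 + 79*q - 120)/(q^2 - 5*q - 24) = (q^2 - 8*q + 15)/(q + 3)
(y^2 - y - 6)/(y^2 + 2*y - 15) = (y + 2)/(y + 5)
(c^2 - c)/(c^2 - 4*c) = (c - 1)/(c - 4)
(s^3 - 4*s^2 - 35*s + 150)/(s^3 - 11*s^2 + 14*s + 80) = (s^2 + s - 30)/(s^2 - 6*s - 16)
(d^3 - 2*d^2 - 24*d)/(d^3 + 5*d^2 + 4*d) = (d - 6)/(d + 1)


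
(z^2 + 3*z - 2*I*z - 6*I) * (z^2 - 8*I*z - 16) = z^4 + 3*z^3 - 10*I*z^3 - 32*z^2 - 30*I*z^2 - 96*z + 32*I*z + 96*I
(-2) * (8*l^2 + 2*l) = -16*l^2 - 4*l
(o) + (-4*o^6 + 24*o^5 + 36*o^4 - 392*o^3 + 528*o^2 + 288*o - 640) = -4*o^6 + 24*o^5 + 36*o^4 - 392*o^3 + 528*o^2 + 289*o - 640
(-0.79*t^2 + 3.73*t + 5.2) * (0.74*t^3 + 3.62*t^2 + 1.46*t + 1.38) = -0.5846*t^5 - 0.0996000000000006*t^4 + 16.1972*t^3 + 23.1796*t^2 + 12.7394*t + 7.176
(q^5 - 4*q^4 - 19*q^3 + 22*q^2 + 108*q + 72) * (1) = q^5 - 4*q^4 - 19*q^3 + 22*q^2 + 108*q + 72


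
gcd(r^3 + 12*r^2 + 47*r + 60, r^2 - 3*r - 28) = r + 4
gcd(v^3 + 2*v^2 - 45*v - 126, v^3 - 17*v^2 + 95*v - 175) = v - 7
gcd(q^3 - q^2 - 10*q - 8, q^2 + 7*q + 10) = q + 2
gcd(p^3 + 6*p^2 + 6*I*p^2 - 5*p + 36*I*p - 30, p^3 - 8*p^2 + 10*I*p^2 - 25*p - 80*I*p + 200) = p + 5*I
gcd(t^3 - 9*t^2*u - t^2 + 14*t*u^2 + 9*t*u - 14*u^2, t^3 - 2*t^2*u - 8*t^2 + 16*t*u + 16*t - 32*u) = t - 2*u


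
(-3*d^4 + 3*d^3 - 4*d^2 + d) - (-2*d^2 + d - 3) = -3*d^4 + 3*d^3 - 2*d^2 + 3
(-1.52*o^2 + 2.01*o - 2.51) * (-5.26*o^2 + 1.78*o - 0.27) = 7.9952*o^4 - 13.2782*o^3 + 17.1908*o^2 - 5.0105*o + 0.6777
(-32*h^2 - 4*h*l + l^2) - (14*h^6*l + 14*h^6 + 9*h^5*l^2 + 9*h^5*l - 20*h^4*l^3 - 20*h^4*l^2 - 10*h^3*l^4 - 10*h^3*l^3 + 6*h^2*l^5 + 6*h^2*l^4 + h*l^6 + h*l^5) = -14*h^6*l - 14*h^6 - 9*h^5*l^2 - 9*h^5*l + 20*h^4*l^3 + 20*h^4*l^2 + 10*h^3*l^4 + 10*h^3*l^3 - 6*h^2*l^5 - 6*h^2*l^4 - 32*h^2 - h*l^6 - h*l^5 - 4*h*l + l^2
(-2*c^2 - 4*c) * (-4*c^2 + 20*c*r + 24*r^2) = 8*c^4 - 40*c^3*r + 16*c^3 - 48*c^2*r^2 - 80*c^2*r - 96*c*r^2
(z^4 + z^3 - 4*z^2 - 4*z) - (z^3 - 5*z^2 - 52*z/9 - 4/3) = z^4 + z^2 + 16*z/9 + 4/3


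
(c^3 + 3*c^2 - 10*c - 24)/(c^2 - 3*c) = c + 6 + 8/c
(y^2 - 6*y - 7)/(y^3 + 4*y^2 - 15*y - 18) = (y - 7)/(y^2 + 3*y - 18)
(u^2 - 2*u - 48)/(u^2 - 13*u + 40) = (u + 6)/(u - 5)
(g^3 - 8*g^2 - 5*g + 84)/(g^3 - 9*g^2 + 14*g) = (g^2 - g - 12)/(g*(g - 2))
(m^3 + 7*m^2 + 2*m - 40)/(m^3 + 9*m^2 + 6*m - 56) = (m + 5)/(m + 7)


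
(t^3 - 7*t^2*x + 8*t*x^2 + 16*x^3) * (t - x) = t^4 - 8*t^3*x + 15*t^2*x^2 + 8*t*x^3 - 16*x^4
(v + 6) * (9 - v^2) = -v^3 - 6*v^2 + 9*v + 54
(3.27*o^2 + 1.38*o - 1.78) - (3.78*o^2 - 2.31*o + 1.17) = -0.51*o^2 + 3.69*o - 2.95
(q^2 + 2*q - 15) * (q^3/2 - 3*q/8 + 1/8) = q^5/2 + q^4 - 63*q^3/8 - 5*q^2/8 + 47*q/8 - 15/8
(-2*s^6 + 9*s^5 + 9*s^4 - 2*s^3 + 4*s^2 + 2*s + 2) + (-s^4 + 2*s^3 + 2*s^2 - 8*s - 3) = -2*s^6 + 9*s^5 + 8*s^4 + 6*s^2 - 6*s - 1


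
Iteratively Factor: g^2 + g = (g + 1)*(g)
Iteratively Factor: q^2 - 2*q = (q - 2)*(q)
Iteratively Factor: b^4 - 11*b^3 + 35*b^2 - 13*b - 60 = (b - 3)*(b^3 - 8*b^2 + 11*b + 20) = (b - 3)*(b + 1)*(b^2 - 9*b + 20) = (b - 4)*(b - 3)*(b + 1)*(b - 5)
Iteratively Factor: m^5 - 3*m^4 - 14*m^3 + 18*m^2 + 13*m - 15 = (m - 1)*(m^4 - 2*m^3 - 16*m^2 + 2*m + 15) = (m - 5)*(m - 1)*(m^3 + 3*m^2 - m - 3) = (m - 5)*(m - 1)^2*(m^2 + 4*m + 3) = (m - 5)*(m - 1)^2*(m + 3)*(m + 1)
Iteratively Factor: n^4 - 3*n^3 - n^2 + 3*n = (n)*(n^3 - 3*n^2 - n + 3) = n*(n - 1)*(n^2 - 2*n - 3) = n*(n - 1)*(n + 1)*(n - 3)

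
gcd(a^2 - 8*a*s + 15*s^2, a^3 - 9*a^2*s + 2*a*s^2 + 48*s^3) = -a + 3*s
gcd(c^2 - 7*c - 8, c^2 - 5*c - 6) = c + 1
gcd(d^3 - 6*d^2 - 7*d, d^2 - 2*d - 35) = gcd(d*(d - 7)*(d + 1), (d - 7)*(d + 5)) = d - 7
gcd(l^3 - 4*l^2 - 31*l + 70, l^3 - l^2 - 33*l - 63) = l - 7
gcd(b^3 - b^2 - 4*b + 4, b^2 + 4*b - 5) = b - 1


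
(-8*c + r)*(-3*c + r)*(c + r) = 24*c^3 + 13*c^2*r - 10*c*r^2 + r^3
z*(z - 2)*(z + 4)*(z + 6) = z^4 + 8*z^3 + 4*z^2 - 48*z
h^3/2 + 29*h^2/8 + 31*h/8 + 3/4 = (h/2 + 1/2)*(h + 1/4)*(h + 6)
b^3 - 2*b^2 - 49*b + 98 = (b - 7)*(b - 2)*(b + 7)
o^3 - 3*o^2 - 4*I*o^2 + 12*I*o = o*(o - 3)*(o - 4*I)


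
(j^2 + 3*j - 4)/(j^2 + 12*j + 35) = (j^2 + 3*j - 4)/(j^2 + 12*j + 35)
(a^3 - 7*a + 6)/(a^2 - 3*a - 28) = (-a^3 + 7*a - 6)/(-a^2 + 3*a + 28)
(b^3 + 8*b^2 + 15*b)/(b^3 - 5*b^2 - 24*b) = (b + 5)/(b - 8)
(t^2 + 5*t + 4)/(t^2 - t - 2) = (t + 4)/(t - 2)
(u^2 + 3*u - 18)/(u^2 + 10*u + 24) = (u - 3)/(u + 4)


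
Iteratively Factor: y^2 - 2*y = (y)*(y - 2)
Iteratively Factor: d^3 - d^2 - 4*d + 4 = (d - 2)*(d^2 + d - 2) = (d - 2)*(d + 2)*(d - 1)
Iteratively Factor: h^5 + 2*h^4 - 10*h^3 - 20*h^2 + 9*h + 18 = (h - 1)*(h^4 + 3*h^3 - 7*h^2 - 27*h - 18) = (h - 1)*(h + 3)*(h^3 - 7*h - 6) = (h - 1)*(h + 2)*(h + 3)*(h^2 - 2*h - 3) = (h - 3)*(h - 1)*(h + 2)*(h + 3)*(h + 1)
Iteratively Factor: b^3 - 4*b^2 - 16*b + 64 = (b - 4)*(b^2 - 16) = (b - 4)*(b + 4)*(b - 4)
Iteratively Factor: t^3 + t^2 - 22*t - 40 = (t + 4)*(t^2 - 3*t - 10) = (t + 2)*(t + 4)*(t - 5)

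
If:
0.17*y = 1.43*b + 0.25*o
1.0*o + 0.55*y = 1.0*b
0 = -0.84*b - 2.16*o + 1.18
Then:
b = -0.34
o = 0.68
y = -1.85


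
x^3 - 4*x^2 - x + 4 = (x - 4)*(x - 1)*(x + 1)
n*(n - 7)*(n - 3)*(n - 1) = n^4 - 11*n^3 + 31*n^2 - 21*n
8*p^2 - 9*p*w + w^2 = (-8*p + w)*(-p + w)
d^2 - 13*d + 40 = (d - 8)*(d - 5)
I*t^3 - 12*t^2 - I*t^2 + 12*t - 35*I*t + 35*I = (t + 5*I)*(t + 7*I)*(I*t - I)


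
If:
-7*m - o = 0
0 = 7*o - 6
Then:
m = -6/49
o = 6/7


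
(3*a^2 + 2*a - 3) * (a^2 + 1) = 3*a^4 + 2*a^3 + 2*a - 3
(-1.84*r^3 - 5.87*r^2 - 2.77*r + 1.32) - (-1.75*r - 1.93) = -1.84*r^3 - 5.87*r^2 - 1.02*r + 3.25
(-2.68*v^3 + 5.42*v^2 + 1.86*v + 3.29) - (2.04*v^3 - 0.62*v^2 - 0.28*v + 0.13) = -4.72*v^3 + 6.04*v^2 + 2.14*v + 3.16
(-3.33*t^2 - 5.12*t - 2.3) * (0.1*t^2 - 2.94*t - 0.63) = -0.333*t^4 + 9.2782*t^3 + 16.9207*t^2 + 9.9876*t + 1.449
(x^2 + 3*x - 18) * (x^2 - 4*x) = x^4 - x^3 - 30*x^2 + 72*x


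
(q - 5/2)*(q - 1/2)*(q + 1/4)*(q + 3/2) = q^4 - 5*q^3/4 - 29*q^2/8 + 17*q/16 + 15/32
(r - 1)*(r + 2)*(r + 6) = r^3 + 7*r^2 + 4*r - 12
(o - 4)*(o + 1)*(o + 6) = o^3 + 3*o^2 - 22*o - 24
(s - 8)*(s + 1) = s^2 - 7*s - 8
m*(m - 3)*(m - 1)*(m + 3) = m^4 - m^3 - 9*m^2 + 9*m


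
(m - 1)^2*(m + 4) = m^3 + 2*m^2 - 7*m + 4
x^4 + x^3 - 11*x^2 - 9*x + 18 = (x - 3)*(x - 1)*(x + 2)*(x + 3)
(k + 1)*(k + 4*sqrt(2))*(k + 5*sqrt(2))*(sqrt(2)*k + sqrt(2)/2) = sqrt(2)*k^4 + 3*sqrt(2)*k^3/2 + 18*k^3 + 27*k^2 + 81*sqrt(2)*k^2/2 + 9*k + 60*sqrt(2)*k + 20*sqrt(2)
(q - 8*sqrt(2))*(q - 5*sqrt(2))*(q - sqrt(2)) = q^3 - 14*sqrt(2)*q^2 + 106*q - 80*sqrt(2)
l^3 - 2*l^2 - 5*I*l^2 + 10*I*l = l*(l - 2)*(l - 5*I)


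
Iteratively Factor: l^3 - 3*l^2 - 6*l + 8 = (l - 4)*(l^2 + l - 2) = (l - 4)*(l - 1)*(l + 2)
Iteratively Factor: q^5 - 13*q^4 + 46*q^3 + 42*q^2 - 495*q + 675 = (q - 3)*(q^4 - 10*q^3 + 16*q^2 + 90*q - 225) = (q - 3)^2*(q^3 - 7*q^2 - 5*q + 75) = (q - 5)*(q - 3)^2*(q^2 - 2*q - 15) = (q - 5)*(q - 3)^2*(q + 3)*(q - 5)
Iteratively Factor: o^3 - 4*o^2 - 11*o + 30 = (o - 5)*(o^2 + o - 6) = (o - 5)*(o + 3)*(o - 2)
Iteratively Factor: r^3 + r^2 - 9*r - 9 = (r + 3)*(r^2 - 2*r - 3) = (r - 3)*(r + 3)*(r + 1)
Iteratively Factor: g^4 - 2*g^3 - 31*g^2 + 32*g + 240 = (g - 4)*(g^3 + 2*g^2 - 23*g - 60) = (g - 5)*(g - 4)*(g^2 + 7*g + 12) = (g - 5)*(g - 4)*(g + 4)*(g + 3)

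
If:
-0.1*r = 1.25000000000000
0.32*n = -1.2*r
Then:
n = 46.88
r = -12.50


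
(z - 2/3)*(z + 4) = z^2 + 10*z/3 - 8/3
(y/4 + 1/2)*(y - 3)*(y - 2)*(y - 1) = y^4/4 - y^3 - y^2/4 + 4*y - 3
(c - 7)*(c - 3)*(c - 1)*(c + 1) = c^4 - 10*c^3 + 20*c^2 + 10*c - 21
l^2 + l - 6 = (l - 2)*(l + 3)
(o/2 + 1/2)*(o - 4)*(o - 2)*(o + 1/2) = o^4/2 - 9*o^3/4 - o^2/4 + 9*o/2 + 2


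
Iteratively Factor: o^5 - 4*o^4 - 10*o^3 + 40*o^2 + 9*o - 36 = (o - 1)*(o^4 - 3*o^3 - 13*o^2 + 27*o + 36) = (o - 3)*(o - 1)*(o^3 - 13*o - 12) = (o - 3)*(o - 1)*(o + 1)*(o^2 - o - 12) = (o - 3)*(o - 1)*(o + 1)*(o + 3)*(o - 4)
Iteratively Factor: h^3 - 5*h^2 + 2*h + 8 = (h - 4)*(h^2 - h - 2) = (h - 4)*(h + 1)*(h - 2)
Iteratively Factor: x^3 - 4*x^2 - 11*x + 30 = (x - 5)*(x^2 + x - 6) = (x - 5)*(x + 3)*(x - 2)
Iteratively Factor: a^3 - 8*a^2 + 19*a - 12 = (a - 3)*(a^2 - 5*a + 4) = (a - 3)*(a - 1)*(a - 4)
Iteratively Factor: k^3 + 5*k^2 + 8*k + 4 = (k + 1)*(k^2 + 4*k + 4) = (k + 1)*(k + 2)*(k + 2)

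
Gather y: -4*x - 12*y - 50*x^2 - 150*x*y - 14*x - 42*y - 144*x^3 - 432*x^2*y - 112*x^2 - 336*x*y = -144*x^3 - 162*x^2 - 18*x + y*(-432*x^2 - 486*x - 54)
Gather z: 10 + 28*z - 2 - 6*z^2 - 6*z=-6*z^2 + 22*z + 8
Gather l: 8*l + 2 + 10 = 8*l + 12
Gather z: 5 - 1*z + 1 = 6 - z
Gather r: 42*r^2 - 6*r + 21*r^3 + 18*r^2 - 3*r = 21*r^3 + 60*r^2 - 9*r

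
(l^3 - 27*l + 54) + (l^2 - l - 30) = l^3 + l^2 - 28*l + 24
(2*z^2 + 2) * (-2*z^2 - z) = -4*z^4 - 2*z^3 - 4*z^2 - 2*z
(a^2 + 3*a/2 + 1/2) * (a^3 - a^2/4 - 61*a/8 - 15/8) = a^5 + 5*a^4/4 - 15*a^3/2 - 215*a^2/16 - 53*a/8 - 15/16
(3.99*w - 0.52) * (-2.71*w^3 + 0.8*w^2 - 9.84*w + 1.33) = -10.8129*w^4 + 4.6012*w^3 - 39.6776*w^2 + 10.4235*w - 0.6916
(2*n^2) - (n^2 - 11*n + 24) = n^2 + 11*n - 24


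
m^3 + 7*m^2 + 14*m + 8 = (m + 1)*(m + 2)*(m + 4)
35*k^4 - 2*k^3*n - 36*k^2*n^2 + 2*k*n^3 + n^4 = (-5*k + n)*(-k + n)*(k + n)*(7*k + n)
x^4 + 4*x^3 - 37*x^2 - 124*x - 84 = (x - 6)*(x + 1)*(x + 2)*(x + 7)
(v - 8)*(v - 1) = v^2 - 9*v + 8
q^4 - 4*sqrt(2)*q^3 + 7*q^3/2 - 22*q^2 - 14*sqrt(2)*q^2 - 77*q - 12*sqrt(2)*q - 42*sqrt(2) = (q + 7/2)*(q - 6*sqrt(2))*(q + sqrt(2))^2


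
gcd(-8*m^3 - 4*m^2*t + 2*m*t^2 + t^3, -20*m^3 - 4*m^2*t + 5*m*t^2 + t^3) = -4*m^2 + t^2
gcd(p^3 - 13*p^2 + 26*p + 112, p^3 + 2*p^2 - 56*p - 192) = p - 8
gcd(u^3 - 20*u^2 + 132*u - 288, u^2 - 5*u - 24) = u - 8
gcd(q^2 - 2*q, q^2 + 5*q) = q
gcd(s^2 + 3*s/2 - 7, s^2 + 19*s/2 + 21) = s + 7/2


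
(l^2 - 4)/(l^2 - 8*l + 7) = (l^2 - 4)/(l^2 - 8*l + 7)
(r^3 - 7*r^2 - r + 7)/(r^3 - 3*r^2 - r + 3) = (r - 7)/(r - 3)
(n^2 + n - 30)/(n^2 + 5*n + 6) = (n^2 + n - 30)/(n^2 + 5*n + 6)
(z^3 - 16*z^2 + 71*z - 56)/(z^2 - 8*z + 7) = z - 8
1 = 1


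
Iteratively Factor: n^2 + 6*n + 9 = (n + 3)*(n + 3)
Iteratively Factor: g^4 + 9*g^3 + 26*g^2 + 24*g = (g + 2)*(g^3 + 7*g^2 + 12*g) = (g + 2)*(g + 3)*(g^2 + 4*g) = (g + 2)*(g + 3)*(g + 4)*(g)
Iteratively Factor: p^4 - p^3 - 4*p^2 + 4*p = (p - 1)*(p^3 - 4*p) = (p - 2)*(p - 1)*(p^2 + 2*p) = (p - 2)*(p - 1)*(p + 2)*(p)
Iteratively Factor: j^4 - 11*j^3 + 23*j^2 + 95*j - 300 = (j - 5)*(j^3 - 6*j^2 - 7*j + 60) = (j - 5)^2*(j^2 - j - 12) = (j - 5)^2*(j + 3)*(j - 4)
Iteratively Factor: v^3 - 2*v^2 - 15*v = (v)*(v^2 - 2*v - 15) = v*(v - 5)*(v + 3)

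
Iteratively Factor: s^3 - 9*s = (s)*(s^2 - 9) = s*(s - 3)*(s + 3)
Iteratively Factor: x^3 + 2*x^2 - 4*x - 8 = (x + 2)*(x^2 - 4) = (x - 2)*(x + 2)*(x + 2)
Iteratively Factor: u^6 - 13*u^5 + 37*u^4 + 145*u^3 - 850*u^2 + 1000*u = (u - 5)*(u^5 - 8*u^4 - 3*u^3 + 130*u^2 - 200*u) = (u - 5)^2*(u^4 - 3*u^3 - 18*u^2 + 40*u) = (u - 5)^3*(u^3 + 2*u^2 - 8*u) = (u - 5)^3*(u - 2)*(u^2 + 4*u) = u*(u - 5)^3*(u - 2)*(u + 4)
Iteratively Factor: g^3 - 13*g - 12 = (g + 3)*(g^2 - 3*g - 4) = (g + 1)*(g + 3)*(g - 4)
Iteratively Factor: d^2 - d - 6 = (d + 2)*(d - 3)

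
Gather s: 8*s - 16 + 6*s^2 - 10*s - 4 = 6*s^2 - 2*s - 20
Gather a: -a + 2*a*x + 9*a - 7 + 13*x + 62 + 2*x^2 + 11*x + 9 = a*(2*x + 8) + 2*x^2 + 24*x + 64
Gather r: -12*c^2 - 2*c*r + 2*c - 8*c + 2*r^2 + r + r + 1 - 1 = -12*c^2 - 6*c + 2*r^2 + r*(2 - 2*c)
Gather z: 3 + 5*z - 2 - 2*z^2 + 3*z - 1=-2*z^2 + 8*z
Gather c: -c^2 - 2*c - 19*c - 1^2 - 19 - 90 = -c^2 - 21*c - 110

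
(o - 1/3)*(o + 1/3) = o^2 - 1/9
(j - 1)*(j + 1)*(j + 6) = j^3 + 6*j^2 - j - 6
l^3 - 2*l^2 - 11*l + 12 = (l - 4)*(l - 1)*(l + 3)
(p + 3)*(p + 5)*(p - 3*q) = p^3 - 3*p^2*q + 8*p^2 - 24*p*q + 15*p - 45*q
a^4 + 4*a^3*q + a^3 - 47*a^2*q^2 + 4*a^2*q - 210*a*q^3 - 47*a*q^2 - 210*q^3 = (a + 1)*(a - 7*q)*(a + 5*q)*(a + 6*q)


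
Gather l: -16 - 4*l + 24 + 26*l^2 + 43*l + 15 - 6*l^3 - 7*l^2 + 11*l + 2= -6*l^3 + 19*l^2 + 50*l + 25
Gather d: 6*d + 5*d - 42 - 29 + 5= 11*d - 66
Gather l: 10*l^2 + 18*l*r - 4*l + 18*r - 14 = 10*l^2 + l*(18*r - 4) + 18*r - 14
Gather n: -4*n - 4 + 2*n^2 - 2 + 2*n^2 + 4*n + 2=4*n^2 - 4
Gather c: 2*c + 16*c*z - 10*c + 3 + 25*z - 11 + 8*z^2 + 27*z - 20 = c*(16*z - 8) + 8*z^2 + 52*z - 28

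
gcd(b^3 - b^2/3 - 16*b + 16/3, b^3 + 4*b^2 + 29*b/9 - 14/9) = b - 1/3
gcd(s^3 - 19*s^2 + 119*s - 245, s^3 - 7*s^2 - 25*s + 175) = s^2 - 12*s + 35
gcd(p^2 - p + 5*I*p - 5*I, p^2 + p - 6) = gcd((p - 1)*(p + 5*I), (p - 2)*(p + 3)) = 1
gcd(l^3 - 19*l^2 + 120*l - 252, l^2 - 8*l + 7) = l - 7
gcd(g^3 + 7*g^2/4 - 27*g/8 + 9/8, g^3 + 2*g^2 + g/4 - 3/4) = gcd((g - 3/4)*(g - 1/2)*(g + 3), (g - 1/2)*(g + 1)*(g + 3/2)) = g - 1/2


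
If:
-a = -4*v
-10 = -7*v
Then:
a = 40/7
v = 10/7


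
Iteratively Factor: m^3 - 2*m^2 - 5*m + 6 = (m - 3)*(m^2 + m - 2) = (m - 3)*(m - 1)*(m + 2)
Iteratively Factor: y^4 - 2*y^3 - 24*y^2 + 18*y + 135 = (y - 3)*(y^3 + y^2 - 21*y - 45) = (y - 3)*(y + 3)*(y^2 - 2*y - 15) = (y - 3)*(y + 3)^2*(y - 5)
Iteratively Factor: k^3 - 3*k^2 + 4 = (k - 2)*(k^2 - k - 2) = (k - 2)*(k + 1)*(k - 2)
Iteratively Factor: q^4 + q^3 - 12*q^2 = (q + 4)*(q^3 - 3*q^2) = q*(q + 4)*(q^2 - 3*q) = q*(q - 3)*(q + 4)*(q)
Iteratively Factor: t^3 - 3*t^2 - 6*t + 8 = (t - 4)*(t^2 + t - 2) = (t - 4)*(t - 1)*(t + 2)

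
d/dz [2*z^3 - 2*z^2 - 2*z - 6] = 6*z^2 - 4*z - 2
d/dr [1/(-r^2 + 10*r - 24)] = 2*(r - 5)/(r^2 - 10*r + 24)^2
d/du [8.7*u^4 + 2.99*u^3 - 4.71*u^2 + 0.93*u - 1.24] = 34.8*u^3 + 8.97*u^2 - 9.42*u + 0.93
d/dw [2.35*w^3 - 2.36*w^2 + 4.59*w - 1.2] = 7.05*w^2 - 4.72*w + 4.59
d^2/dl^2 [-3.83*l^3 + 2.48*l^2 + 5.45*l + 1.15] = 4.96 - 22.98*l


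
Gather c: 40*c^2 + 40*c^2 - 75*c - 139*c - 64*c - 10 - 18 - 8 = 80*c^2 - 278*c - 36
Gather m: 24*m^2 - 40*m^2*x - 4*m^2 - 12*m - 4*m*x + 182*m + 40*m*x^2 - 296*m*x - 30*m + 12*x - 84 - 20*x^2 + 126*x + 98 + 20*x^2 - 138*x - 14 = m^2*(20 - 40*x) + m*(40*x^2 - 300*x + 140)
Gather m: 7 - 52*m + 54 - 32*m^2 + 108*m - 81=-32*m^2 + 56*m - 20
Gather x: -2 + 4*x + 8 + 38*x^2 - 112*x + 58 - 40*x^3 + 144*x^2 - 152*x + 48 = -40*x^3 + 182*x^2 - 260*x + 112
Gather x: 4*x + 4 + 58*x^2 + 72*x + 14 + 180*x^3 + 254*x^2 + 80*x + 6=180*x^3 + 312*x^2 + 156*x + 24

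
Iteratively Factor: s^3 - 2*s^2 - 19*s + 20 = (s - 1)*(s^2 - s - 20) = (s - 1)*(s + 4)*(s - 5)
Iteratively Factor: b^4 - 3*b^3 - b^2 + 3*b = (b)*(b^3 - 3*b^2 - b + 3) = b*(b - 3)*(b^2 - 1) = b*(b - 3)*(b + 1)*(b - 1)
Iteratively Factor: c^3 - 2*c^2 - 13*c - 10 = (c - 5)*(c^2 + 3*c + 2) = (c - 5)*(c + 1)*(c + 2)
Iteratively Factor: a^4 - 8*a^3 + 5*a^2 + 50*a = (a - 5)*(a^3 - 3*a^2 - 10*a) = (a - 5)*(a + 2)*(a^2 - 5*a) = (a - 5)^2*(a + 2)*(a)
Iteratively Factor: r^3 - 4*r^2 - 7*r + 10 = (r - 5)*(r^2 + r - 2) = (r - 5)*(r - 1)*(r + 2)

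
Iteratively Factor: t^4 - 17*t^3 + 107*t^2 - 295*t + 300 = (t - 5)*(t^3 - 12*t^2 + 47*t - 60) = (t - 5)*(t - 4)*(t^2 - 8*t + 15) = (t - 5)^2*(t - 4)*(t - 3)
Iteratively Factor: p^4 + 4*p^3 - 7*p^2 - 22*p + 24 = (p + 4)*(p^3 - 7*p + 6) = (p + 3)*(p + 4)*(p^2 - 3*p + 2) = (p - 2)*(p + 3)*(p + 4)*(p - 1)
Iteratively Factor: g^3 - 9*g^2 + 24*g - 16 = (g - 4)*(g^2 - 5*g + 4) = (g - 4)*(g - 1)*(g - 4)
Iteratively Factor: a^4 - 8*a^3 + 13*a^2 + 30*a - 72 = (a - 3)*(a^3 - 5*a^2 - 2*a + 24) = (a - 3)^2*(a^2 - 2*a - 8) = (a - 4)*(a - 3)^2*(a + 2)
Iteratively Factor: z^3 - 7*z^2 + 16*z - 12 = (z - 3)*(z^2 - 4*z + 4) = (z - 3)*(z - 2)*(z - 2)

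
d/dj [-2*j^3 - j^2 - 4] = 2*j*(-3*j - 1)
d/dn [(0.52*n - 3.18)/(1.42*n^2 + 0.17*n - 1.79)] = (-0.7384*n^2 + 9.0312*n - 0.3902)/(2.0164*n^4 + 0.4828*n^3 - 5.0547*n^2 - 0.6086*n + 3.2041)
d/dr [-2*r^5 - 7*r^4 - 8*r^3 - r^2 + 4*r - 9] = -10*r^4 - 28*r^3 - 24*r^2 - 2*r + 4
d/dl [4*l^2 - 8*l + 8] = 8*l - 8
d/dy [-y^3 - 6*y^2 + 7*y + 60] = -3*y^2 - 12*y + 7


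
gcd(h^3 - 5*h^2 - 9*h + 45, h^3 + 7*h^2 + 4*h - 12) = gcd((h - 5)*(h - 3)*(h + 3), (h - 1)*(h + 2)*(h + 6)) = 1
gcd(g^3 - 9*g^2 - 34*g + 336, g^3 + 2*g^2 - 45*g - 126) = g^2 - g - 42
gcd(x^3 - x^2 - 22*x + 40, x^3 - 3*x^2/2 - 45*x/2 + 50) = x^2 + x - 20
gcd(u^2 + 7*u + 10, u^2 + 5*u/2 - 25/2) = u + 5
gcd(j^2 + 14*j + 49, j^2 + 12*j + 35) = j + 7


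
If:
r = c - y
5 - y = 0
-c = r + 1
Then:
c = 2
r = -3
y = 5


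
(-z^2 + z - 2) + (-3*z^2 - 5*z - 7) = -4*z^2 - 4*z - 9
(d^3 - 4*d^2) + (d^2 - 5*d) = d^3 - 3*d^2 - 5*d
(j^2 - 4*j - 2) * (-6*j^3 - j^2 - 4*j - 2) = -6*j^5 + 23*j^4 + 12*j^3 + 16*j^2 + 16*j + 4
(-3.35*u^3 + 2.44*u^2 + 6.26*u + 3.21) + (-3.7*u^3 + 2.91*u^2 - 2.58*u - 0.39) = -7.05*u^3 + 5.35*u^2 + 3.68*u + 2.82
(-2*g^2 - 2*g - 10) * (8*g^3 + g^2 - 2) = -16*g^5 - 18*g^4 - 82*g^3 - 6*g^2 + 4*g + 20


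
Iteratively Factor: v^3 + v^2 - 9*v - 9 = (v + 1)*(v^2 - 9) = (v - 3)*(v + 1)*(v + 3)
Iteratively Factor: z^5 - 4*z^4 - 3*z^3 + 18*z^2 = (z + 2)*(z^4 - 6*z^3 + 9*z^2) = z*(z + 2)*(z^3 - 6*z^2 + 9*z) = z^2*(z + 2)*(z^2 - 6*z + 9) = z^2*(z - 3)*(z + 2)*(z - 3)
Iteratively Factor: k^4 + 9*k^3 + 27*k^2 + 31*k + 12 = (k + 4)*(k^3 + 5*k^2 + 7*k + 3) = (k + 1)*(k + 4)*(k^2 + 4*k + 3) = (k + 1)^2*(k + 4)*(k + 3)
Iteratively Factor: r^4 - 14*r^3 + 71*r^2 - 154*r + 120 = (r - 2)*(r^3 - 12*r^2 + 47*r - 60) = (r - 5)*(r - 2)*(r^2 - 7*r + 12) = (r - 5)*(r - 3)*(r - 2)*(r - 4)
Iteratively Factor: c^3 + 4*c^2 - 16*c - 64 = (c - 4)*(c^2 + 8*c + 16) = (c - 4)*(c + 4)*(c + 4)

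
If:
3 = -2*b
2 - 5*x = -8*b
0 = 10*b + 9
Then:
No Solution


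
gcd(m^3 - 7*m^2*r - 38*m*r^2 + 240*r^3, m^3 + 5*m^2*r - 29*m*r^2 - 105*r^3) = -m + 5*r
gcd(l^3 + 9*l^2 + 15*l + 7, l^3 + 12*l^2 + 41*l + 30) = l + 1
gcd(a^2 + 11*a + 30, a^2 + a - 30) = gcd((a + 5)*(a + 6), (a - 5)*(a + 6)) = a + 6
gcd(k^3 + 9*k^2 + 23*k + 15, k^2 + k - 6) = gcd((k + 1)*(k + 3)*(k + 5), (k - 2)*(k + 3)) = k + 3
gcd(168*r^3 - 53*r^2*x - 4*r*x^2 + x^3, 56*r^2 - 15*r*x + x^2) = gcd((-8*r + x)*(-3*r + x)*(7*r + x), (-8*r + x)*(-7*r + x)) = -8*r + x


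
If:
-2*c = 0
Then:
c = 0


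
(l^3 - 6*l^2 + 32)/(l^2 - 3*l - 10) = (l^2 - 8*l + 16)/(l - 5)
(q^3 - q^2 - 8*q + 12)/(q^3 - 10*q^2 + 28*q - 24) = (q + 3)/(q - 6)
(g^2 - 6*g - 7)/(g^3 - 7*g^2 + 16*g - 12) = (g^2 - 6*g - 7)/(g^3 - 7*g^2 + 16*g - 12)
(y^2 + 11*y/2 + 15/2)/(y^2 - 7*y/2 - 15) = (y + 3)/(y - 6)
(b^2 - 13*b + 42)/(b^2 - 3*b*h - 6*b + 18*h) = (b - 7)/(b - 3*h)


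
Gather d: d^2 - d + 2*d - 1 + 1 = d^2 + d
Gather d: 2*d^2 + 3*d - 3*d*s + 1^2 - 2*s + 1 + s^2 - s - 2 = 2*d^2 + d*(3 - 3*s) + s^2 - 3*s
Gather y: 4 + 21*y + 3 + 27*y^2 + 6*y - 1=27*y^2 + 27*y + 6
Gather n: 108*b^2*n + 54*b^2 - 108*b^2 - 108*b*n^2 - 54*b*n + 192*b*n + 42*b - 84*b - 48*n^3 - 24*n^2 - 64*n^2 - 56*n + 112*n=-54*b^2 - 42*b - 48*n^3 + n^2*(-108*b - 88) + n*(108*b^2 + 138*b + 56)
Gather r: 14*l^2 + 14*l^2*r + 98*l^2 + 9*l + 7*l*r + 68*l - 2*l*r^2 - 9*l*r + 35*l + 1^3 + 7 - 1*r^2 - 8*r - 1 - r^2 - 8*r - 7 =112*l^2 + 112*l + r^2*(-2*l - 2) + r*(14*l^2 - 2*l - 16)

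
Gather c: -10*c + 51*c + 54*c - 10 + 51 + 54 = 95*c + 95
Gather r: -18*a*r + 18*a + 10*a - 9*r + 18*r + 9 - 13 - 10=28*a + r*(9 - 18*a) - 14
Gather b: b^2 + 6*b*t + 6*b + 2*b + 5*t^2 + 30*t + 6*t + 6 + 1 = b^2 + b*(6*t + 8) + 5*t^2 + 36*t + 7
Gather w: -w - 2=-w - 2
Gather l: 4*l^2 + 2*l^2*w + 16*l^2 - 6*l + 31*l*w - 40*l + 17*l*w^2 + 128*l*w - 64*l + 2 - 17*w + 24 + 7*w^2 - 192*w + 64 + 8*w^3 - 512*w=l^2*(2*w + 20) + l*(17*w^2 + 159*w - 110) + 8*w^3 + 7*w^2 - 721*w + 90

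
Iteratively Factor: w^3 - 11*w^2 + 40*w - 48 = (w - 3)*(w^2 - 8*w + 16) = (w - 4)*(w - 3)*(w - 4)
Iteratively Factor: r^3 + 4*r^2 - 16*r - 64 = (r + 4)*(r^2 - 16) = (r + 4)^2*(r - 4)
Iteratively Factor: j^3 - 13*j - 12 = (j - 4)*(j^2 + 4*j + 3) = (j - 4)*(j + 3)*(j + 1)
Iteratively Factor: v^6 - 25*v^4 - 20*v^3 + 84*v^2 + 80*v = (v + 1)*(v^5 - v^4 - 24*v^3 + 4*v^2 + 80*v) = (v - 2)*(v + 1)*(v^4 + v^3 - 22*v^2 - 40*v) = (v - 2)*(v + 1)*(v + 2)*(v^3 - v^2 - 20*v) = (v - 2)*(v + 1)*(v + 2)*(v + 4)*(v^2 - 5*v) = v*(v - 2)*(v + 1)*(v + 2)*(v + 4)*(v - 5)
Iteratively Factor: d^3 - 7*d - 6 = (d - 3)*(d^2 + 3*d + 2) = (d - 3)*(d + 1)*(d + 2)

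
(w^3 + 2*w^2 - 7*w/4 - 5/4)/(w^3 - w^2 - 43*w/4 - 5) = (w - 1)/(w - 4)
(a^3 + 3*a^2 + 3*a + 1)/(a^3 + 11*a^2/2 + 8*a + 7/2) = 2*(a + 1)/(2*a + 7)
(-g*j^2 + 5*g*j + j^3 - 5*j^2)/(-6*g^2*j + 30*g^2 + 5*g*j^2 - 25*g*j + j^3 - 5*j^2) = j/(6*g + j)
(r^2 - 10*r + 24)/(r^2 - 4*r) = (r - 6)/r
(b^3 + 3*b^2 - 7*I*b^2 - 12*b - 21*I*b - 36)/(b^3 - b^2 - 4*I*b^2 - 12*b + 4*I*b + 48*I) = (b - 3*I)/(b - 4)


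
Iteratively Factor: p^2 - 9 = (p - 3)*(p + 3)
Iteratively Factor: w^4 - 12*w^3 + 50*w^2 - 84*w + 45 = (w - 1)*(w^3 - 11*w^2 + 39*w - 45) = (w - 5)*(w - 1)*(w^2 - 6*w + 9) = (w - 5)*(w - 3)*(w - 1)*(w - 3)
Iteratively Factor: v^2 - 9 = (v + 3)*(v - 3)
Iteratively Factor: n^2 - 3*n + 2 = (n - 1)*(n - 2)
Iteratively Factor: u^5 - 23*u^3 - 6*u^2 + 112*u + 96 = (u - 3)*(u^4 + 3*u^3 - 14*u^2 - 48*u - 32) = (u - 3)*(u + 2)*(u^3 + u^2 - 16*u - 16) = (u - 3)*(u + 1)*(u + 2)*(u^2 - 16) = (u - 3)*(u + 1)*(u + 2)*(u + 4)*(u - 4)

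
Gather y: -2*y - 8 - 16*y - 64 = -18*y - 72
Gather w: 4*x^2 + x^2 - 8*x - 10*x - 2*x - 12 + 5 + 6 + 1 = 5*x^2 - 20*x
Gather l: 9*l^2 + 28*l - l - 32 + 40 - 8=9*l^2 + 27*l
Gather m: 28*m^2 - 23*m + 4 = 28*m^2 - 23*m + 4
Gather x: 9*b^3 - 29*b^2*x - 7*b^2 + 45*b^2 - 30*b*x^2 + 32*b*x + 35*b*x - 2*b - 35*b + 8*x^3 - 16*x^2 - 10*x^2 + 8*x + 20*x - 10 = 9*b^3 + 38*b^2 - 37*b + 8*x^3 + x^2*(-30*b - 26) + x*(-29*b^2 + 67*b + 28) - 10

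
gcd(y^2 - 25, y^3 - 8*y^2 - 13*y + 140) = y - 5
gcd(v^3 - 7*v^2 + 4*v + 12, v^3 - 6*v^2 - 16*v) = 1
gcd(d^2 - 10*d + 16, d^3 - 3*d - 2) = d - 2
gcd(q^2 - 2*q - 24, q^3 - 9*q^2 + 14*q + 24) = q - 6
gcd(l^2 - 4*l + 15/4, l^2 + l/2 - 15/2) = l - 5/2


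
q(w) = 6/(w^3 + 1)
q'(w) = -18*w^2/(w^3 + 1)^2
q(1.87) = 0.80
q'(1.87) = -1.11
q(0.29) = 5.86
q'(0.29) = -1.44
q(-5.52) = -0.04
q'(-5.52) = -0.02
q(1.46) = 1.46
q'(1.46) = -2.27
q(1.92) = 0.74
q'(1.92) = -1.02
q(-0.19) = 6.04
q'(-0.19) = -0.66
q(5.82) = 0.03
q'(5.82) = -0.02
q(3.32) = 0.16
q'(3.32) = -0.14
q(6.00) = 0.03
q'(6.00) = -0.01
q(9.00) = 0.01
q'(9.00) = 0.00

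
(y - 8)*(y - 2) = y^2 - 10*y + 16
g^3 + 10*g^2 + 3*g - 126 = (g - 3)*(g + 6)*(g + 7)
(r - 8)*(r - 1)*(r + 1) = r^3 - 8*r^2 - r + 8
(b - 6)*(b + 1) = b^2 - 5*b - 6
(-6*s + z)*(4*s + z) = -24*s^2 - 2*s*z + z^2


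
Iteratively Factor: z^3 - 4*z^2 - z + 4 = (z + 1)*(z^2 - 5*z + 4) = (z - 1)*(z + 1)*(z - 4)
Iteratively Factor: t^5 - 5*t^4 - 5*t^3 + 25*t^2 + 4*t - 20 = (t + 2)*(t^4 - 7*t^3 + 9*t^2 + 7*t - 10) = (t - 5)*(t + 2)*(t^3 - 2*t^2 - t + 2) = (t - 5)*(t - 2)*(t + 2)*(t^2 - 1) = (t - 5)*(t - 2)*(t + 1)*(t + 2)*(t - 1)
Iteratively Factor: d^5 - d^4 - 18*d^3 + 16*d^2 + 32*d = (d + 4)*(d^4 - 5*d^3 + 2*d^2 + 8*d) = (d - 4)*(d + 4)*(d^3 - d^2 - 2*d) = (d - 4)*(d - 2)*(d + 4)*(d^2 + d) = (d - 4)*(d - 2)*(d + 1)*(d + 4)*(d)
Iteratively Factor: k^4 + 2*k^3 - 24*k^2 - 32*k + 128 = (k - 2)*(k^3 + 4*k^2 - 16*k - 64) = (k - 2)*(k + 4)*(k^2 - 16) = (k - 4)*(k - 2)*(k + 4)*(k + 4)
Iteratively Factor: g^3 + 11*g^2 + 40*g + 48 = (g + 4)*(g^2 + 7*g + 12) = (g + 3)*(g + 4)*(g + 4)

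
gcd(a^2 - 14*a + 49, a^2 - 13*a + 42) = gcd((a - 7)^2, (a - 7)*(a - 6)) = a - 7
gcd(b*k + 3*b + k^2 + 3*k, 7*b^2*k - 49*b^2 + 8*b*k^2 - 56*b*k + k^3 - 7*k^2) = b + k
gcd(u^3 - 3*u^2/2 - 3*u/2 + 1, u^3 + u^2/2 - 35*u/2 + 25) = u - 2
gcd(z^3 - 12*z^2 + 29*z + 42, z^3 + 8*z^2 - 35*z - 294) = z - 6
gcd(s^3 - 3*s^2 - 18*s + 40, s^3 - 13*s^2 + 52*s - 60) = s^2 - 7*s + 10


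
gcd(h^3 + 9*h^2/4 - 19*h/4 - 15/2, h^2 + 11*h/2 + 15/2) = h + 3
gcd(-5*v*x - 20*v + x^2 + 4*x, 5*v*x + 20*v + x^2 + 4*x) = x + 4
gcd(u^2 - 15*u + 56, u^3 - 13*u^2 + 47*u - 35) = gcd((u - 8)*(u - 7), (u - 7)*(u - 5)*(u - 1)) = u - 7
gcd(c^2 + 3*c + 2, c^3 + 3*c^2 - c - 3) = c + 1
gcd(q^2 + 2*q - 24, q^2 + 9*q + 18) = q + 6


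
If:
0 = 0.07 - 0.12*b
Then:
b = 0.58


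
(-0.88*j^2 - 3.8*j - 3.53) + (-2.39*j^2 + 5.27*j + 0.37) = -3.27*j^2 + 1.47*j - 3.16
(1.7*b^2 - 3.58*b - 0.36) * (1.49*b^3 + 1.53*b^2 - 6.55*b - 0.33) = 2.533*b^5 - 2.7332*b^4 - 17.1488*b^3 + 22.3372*b^2 + 3.5394*b + 0.1188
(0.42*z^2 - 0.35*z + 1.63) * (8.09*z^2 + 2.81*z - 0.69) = 3.3978*z^4 - 1.6513*z^3 + 11.9134*z^2 + 4.8218*z - 1.1247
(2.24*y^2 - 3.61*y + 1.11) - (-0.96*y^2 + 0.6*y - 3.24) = 3.2*y^2 - 4.21*y + 4.35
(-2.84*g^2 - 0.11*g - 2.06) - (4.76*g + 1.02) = -2.84*g^2 - 4.87*g - 3.08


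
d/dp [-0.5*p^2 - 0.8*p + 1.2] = -1.0*p - 0.8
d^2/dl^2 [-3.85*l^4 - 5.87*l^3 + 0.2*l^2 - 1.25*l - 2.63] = -46.2*l^2 - 35.22*l + 0.4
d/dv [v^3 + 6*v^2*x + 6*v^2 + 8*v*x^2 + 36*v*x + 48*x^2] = 3*v^2 + 12*v*x + 12*v + 8*x^2 + 36*x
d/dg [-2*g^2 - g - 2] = -4*g - 1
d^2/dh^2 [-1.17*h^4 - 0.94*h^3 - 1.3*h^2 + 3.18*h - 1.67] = -14.04*h^2 - 5.64*h - 2.6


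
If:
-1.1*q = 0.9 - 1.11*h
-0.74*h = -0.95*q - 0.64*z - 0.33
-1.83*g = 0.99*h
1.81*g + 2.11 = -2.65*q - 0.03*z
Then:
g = -0.01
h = 0.02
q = -0.80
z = 0.69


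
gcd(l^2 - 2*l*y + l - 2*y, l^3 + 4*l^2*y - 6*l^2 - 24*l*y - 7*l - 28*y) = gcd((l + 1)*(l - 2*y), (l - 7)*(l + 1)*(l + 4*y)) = l + 1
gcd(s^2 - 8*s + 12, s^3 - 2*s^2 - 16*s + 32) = s - 2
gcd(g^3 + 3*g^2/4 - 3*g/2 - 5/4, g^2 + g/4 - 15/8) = g - 5/4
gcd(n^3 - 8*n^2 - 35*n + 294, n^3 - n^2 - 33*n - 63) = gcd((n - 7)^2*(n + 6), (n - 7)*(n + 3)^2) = n - 7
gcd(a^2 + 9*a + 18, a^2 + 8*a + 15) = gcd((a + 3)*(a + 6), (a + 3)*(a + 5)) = a + 3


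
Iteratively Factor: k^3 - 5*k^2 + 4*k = (k)*(k^2 - 5*k + 4) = k*(k - 4)*(k - 1)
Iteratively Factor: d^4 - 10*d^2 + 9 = (d + 3)*(d^3 - 3*d^2 - d + 3) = (d - 3)*(d + 3)*(d^2 - 1) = (d - 3)*(d + 1)*(d + 3)*(d - 1)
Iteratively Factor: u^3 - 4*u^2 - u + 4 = (u + 1)*(u^2 - 5*u + 4) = (u - 4)*(u + 1)*(u - 1)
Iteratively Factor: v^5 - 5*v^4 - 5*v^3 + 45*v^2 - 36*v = (v)*(v^4 - 5*v^3 - 5*v^2 + 45*v - 36) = v*(v - 1)*(v^3 - 4*v^2 - 9*v + 36) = v*(v - 4)*(v - 1)*(v^2 - 9) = v*(v - 4)*(v - 3)*(v - 1)*(v + 3)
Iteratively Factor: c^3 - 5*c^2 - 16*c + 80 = (c - 4)*(c^2 - c - 20) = (c - 5)*(c - 4)*(c + 4)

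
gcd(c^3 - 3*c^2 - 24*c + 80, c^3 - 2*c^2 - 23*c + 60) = c^2 + c - 20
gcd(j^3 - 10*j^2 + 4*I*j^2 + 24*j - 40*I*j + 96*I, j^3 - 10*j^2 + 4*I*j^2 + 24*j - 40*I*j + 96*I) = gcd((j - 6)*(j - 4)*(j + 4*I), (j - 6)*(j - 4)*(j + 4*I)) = j^3 + j^2*(-10 + 4*I) + j*(24 - 40*I) + 96*I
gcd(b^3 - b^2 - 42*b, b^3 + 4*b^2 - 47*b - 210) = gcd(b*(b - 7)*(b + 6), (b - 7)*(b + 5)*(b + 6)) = b^2 - b - 42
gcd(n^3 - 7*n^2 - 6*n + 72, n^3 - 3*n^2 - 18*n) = n^2 - 3*n - 18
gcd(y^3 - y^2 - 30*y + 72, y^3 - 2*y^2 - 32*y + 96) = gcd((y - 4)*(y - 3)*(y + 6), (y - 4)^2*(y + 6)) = y^2 + 2*y - 24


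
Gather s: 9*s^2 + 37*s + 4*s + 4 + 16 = 9*s^2 + 41*s + 20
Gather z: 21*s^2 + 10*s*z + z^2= 21*s^2 + 10*s*z + z^2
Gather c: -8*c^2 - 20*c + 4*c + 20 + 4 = -8*c^2 - 16*c + 24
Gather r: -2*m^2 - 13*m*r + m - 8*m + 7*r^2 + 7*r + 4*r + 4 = -2*m^2 - 7*m + 7*r^2 + r*(11 - 13*m) + 4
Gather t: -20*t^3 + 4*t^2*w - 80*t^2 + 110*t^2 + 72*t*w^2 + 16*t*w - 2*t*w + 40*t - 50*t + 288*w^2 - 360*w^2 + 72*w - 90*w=-20*t^3 + t^2*(4*w + 30) + t*(72*w^2 + 14*w - 10) - 72*w^2 - 18*w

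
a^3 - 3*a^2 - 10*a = a*(a - 5)*(a + 2)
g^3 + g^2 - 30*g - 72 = (g - 6)*(g + 3)*(g + 4)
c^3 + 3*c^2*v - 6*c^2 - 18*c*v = c*(c - 6)*(c + 3*v)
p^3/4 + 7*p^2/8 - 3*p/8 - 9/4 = (p/4 + 1/2)*(p - 3/2)*(p + 3)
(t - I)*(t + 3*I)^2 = t^3 + 5*I*t^2 - 3*t + 9*I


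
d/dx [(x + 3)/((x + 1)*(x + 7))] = (-x^2 - 6*x - 17)/(x^4 + 16*x^3 + 78*x^2 + 112*x + 49)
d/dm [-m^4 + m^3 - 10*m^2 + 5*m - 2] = -4*m^3 + 3*m^2 - 20*m + 5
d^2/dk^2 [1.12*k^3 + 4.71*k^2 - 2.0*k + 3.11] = 6.72*k + 9.42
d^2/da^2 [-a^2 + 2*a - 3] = -2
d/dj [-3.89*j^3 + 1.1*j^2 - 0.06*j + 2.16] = -11.67*j^2 + 2.2*j - 0.06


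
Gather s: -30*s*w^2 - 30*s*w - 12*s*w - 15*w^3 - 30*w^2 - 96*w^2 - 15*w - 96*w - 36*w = s*(-30*w^2 - 42*w) - 15*w^3 - 126*w^2 - 147*w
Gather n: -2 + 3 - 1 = 0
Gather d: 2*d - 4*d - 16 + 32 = 16 - 2*d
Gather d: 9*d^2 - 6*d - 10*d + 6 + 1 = 9*d^2 - 16*d + 7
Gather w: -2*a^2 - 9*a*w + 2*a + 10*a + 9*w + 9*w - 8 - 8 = -2*a^2 + 12*a + w*(18 - 9*a) - 16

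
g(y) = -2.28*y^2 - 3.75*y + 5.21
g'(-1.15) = 1.49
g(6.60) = -118.86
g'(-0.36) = -2.11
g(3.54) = -36.64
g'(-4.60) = 17.23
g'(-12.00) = 50.97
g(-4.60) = -25.78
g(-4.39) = -22.27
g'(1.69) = -11.46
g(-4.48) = -23.75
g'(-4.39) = 16.27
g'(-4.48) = 16.68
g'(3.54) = -19.89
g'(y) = -4.56*y - 3.75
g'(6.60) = -33.85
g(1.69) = -7.64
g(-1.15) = 6.51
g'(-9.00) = 37.29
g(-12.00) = -278.11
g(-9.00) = -145.72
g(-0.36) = 6.26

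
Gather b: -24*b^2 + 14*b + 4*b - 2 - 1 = -24*b^2 + 18*b - 3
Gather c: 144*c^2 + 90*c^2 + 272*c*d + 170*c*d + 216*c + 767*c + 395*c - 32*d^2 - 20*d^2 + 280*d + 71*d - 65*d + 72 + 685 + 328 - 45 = 234*c^2 + c*(442*d + 1378) - 52*d^2 + 286*d + 1040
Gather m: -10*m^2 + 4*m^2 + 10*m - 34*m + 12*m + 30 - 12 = -6*m^2 - 12*m + 18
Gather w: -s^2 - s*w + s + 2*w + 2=-s^2 + s + w*(2 - s) + 2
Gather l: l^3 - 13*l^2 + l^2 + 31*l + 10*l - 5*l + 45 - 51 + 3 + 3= l^3 - 12*l^2 + 36*l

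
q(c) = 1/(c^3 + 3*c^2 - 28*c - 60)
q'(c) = (-3*c^2 - 6*c + 28)/(c^3 + 3*c^2 - 28*c - 60)^2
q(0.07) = -0.02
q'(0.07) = 0.01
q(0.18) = -0.02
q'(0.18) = 0.01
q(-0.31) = -0.02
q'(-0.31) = 0.01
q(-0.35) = -0.02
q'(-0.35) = 0.01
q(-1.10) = -0.04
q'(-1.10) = 0.04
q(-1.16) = -0.04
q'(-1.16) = 0.05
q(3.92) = -0.02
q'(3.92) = -0.01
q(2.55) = -0.01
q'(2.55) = -0.00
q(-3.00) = 0.04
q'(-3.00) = 0.03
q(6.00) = 0.01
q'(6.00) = -0.01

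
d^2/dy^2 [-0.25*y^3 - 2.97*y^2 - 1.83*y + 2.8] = -1.5*y - 5.94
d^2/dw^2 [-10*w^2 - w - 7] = -20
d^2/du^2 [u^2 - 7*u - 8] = 2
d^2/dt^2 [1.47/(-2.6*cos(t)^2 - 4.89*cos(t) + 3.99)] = (39.7488*(1 - cos(t)^2)^2 + 56.06874*cos(t)^3 + 116.024307*cos(t)^2 - 83.456163*cos(t) - 140.549934)/(2.6*cos(t)^2 + 4.89*cos(t) - 3.99)^3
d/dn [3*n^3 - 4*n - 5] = 9*n^2 - 4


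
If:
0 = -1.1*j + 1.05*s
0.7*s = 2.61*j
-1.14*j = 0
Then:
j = 0.00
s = 0.00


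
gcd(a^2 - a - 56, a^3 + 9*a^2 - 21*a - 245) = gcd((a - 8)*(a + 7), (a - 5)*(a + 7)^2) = a + 7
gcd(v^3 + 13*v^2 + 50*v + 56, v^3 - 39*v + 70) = v + 7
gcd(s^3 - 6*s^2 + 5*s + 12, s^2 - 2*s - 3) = s^2 - 2*s - 3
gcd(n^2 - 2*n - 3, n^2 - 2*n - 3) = n^2 - 2*n - 3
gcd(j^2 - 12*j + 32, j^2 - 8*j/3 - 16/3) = j - 4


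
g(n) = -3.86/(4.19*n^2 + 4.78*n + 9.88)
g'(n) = -3.86*(-8.38*n - 4.78)/(4.19*n^2 + 4.78*n + 9.88)^2 = (32.3468*n + 18.4508)/(4.19*n^2 + 4.78*n + 9.88)^2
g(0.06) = -0.38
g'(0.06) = 0.20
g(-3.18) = -0.10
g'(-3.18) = -0.06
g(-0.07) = -0.40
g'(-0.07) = 0.18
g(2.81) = -0.07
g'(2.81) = 0.03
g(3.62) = -0.05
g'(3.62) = 0.02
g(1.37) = -0.16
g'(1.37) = 0.11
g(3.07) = -0.06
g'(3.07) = 0.03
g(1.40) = -0.16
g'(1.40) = 0.10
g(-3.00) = -0.12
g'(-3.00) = -0.07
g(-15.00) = -0.00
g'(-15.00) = -0.00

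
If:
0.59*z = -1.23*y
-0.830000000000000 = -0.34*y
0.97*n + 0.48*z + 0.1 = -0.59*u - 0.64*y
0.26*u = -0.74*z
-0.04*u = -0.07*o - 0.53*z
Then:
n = -8.01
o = 46.81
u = 14.48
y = 2.44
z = -5.09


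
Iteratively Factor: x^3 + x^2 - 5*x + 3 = (x - 1)*(x^2 + 2*x - 3) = (x - 1)^2*(x + 3)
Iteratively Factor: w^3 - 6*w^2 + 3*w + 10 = (w + 1)*(w^2 - 7*w + 10) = (w - 5)*(w + 1)*(w - 2)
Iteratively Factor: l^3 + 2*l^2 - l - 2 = (l + 2)*(l^2 - 1) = (l + 1)*(l + 2)*(l - 1)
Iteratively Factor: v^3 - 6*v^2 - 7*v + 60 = (v - 4)*(v^2 - 2*v - 15) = (v - 5)*(v - 4)*(v + 3)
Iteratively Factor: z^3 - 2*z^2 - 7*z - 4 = (z - 4)*(z^2 + 2*z + 1) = (z - 4)*(z + 1)*(z + 1)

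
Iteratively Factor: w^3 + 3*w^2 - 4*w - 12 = (w + 3)*(w^2 - 4) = (w - 2)*(w + 3)*(w + 2)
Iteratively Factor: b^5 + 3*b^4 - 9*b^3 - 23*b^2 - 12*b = (b + 1)*(b^4 + 2*b^3 - 11*b^2 - 12*b) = (b + 1)^2*(b^3 + b^2 - 12*b) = b*(b + 1)^2*(b^2 + b - 12) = b*(b + 1)^2*(b + 4)*(b - 3)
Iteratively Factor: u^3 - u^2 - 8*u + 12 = (u + 3)*(u^2 - 4*u + 4) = (u - 2)*(u + 3)*(u - 2)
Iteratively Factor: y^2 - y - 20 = (y + 4)*(y - 5)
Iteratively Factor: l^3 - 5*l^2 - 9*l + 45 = (l + 3)*(l^2 - 8*l + 15) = (l - 3)*(l + 3)*(l - 5)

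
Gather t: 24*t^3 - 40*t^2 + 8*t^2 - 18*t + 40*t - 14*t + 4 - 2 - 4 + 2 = 24*t^3 - 32*t^2 + 8*t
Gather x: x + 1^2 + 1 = x + 2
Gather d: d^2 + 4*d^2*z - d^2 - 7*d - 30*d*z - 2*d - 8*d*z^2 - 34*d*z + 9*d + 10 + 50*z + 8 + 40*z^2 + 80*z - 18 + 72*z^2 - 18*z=4*d^2*z + d*(-8*z^2 - 64*z) + 112*z^2 + 112*z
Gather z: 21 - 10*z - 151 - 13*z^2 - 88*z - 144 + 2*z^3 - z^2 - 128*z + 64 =2*z^3 - 14*z^2 - 226*z - 210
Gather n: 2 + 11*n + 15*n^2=15*n^2 + 11*n + 2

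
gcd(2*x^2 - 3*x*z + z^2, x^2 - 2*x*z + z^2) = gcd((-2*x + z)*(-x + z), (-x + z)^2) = x - z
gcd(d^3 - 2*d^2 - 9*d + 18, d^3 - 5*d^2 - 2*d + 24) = d - 3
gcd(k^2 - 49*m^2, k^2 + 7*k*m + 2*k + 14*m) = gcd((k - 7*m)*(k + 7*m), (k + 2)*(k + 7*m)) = k + 7*m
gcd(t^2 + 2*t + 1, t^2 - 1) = t + 1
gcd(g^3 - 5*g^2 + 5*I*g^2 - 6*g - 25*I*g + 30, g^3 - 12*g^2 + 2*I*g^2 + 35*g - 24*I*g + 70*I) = g^2 + g*(-5 + 2*I) - 10*I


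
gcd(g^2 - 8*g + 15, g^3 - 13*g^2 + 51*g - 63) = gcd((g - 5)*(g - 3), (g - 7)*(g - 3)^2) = g - 3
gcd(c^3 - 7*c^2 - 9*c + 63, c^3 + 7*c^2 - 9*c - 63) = c^2 - 9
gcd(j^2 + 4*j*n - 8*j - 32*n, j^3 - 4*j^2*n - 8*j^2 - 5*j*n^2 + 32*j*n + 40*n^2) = j - 8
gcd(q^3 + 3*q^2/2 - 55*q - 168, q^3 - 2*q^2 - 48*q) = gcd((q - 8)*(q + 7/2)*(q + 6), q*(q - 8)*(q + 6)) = q^2 - 2*q - 48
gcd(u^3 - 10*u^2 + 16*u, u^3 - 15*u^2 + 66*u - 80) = u^2 - 10*u + 16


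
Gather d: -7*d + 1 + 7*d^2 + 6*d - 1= 7*d^2 - d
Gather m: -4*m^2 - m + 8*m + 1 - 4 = -4*m^2 + 7*m - 3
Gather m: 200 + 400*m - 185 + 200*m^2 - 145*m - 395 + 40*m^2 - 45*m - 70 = 240*m^2 + 210*m - 450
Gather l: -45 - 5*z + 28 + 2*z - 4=-3*z - 21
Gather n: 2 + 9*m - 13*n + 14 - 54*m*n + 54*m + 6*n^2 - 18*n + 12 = 63*m + 6*n^2 + n*(-54*m - 31) + 28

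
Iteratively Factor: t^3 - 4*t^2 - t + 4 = (t - 4)*(t^2 - 1) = (t - 4)*(t + 1)*(t - 1)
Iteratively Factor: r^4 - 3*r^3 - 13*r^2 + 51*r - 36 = (r + 4)*(r^3 - 7*r^2 + 15*r - 9) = (r - 3)*(r + 4)*(r^2 - 4*r + 3) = (r - 3)*(r - 1)*(r + 4)*(r - 3)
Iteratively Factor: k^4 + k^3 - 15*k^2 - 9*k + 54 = (k + 3)*(k^3 - 2*k^2 - 9*k + 18) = (k + 3)^2*(k^2 - 5*k + 6) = (k - 3)*(k + 3)^2*(k - 2)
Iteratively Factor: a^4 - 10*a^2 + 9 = (a - 3)*(a^3 + 3*a^2 - a - 3) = (a - 3)*(a - 1)*(a^2 + 4*a + 3) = (a - 3)*(a - 1)*(a + 3)*(a + 1)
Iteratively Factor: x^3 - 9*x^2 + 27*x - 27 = (x - 3)*(x^2 - 6*x + 9) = (x - 3)^2*(x - 3)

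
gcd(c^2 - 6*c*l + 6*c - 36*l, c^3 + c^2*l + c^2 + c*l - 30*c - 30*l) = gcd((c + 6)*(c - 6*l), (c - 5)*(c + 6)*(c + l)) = c + 6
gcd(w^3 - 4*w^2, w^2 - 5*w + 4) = w - 4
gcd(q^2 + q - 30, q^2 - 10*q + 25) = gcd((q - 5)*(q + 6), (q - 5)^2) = q - 5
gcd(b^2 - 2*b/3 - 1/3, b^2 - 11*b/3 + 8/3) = b - 1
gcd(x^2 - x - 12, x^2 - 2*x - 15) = x + 3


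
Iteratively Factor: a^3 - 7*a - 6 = (a - 3)*(a^2 + 3*a + 2) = (a - 3)*(a + 1)*(a + 2)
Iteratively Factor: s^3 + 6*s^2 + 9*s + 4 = (s + 1)*(s^2 + 5*s + 4) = (s + 1)^2*(s + 4)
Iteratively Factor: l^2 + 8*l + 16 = (l + 4)*(l + 4)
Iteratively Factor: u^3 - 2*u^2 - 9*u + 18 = (u - 2)*(u^2 - 9) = (u - 2)*(u + 3)*(u - 3)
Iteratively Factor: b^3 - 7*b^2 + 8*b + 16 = (b + 1)*(b^2 - 8*b + 16) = (b - 4)*(b + 1)*(b - 4)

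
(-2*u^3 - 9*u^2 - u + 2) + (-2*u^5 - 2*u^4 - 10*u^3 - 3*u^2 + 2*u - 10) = -2*u^5 - 2*u^4 - 12*u^3 - 12*u^2 + u - 8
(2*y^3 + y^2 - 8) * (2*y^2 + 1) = 4*y^5 + 2*y^4 + 2*y^3 - 15*y^2 - 8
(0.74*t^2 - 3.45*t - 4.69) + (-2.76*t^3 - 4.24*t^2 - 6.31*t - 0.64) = -2.76*t^3 - 3.5*t^2 - 9.76*t - 5.33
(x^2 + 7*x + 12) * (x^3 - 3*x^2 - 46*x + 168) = x^5 + 4*x^4 - 55*x^3 - 190*x^2 + 624*x + 2016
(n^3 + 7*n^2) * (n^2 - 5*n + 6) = n^5 + 2*n^4 - 29*n^3 + 42*n^2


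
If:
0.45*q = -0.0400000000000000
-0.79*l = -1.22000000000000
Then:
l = 1.54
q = -0.09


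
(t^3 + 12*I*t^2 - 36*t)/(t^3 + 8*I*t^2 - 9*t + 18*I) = t*(t + 6*I)/(t^2 + 2*I*t + 3)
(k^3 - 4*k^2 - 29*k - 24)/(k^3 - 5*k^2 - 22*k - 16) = (k + 3)/(k + 2)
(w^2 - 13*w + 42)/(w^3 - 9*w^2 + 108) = (w - 7)/(w^2 - 3*w - 18)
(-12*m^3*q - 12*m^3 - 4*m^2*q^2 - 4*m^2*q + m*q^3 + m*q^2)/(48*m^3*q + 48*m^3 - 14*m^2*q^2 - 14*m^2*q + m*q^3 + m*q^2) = (2*m + q)/(-8*m + q)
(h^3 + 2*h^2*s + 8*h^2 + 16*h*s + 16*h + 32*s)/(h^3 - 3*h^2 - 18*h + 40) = (h^2 + 2*h*s + 4*h + 8*s)/(h^2 - 7*h + 10)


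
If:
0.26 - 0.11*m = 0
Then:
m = 2.36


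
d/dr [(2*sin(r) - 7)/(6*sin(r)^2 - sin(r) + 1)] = (-12*sin(r)^2 + 84*sin(r) - 5)*cos(r)/(6*sin(r)^2 - sin(r) + 1)^2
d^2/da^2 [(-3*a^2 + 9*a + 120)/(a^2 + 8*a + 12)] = 6*(11*a^3 + 156*a^2 + 852*a + 1648)/(a^6 + 24*a^5 + 228*a^4 + 1088*a^3 + 2736*a^2 + 3456*a + 1728)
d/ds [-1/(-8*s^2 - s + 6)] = (-16*s - 1)/(8*s^2 + s - 6)^2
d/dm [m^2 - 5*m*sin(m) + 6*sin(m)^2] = -5*m*cos(m) + 2*m - 5*sin(m) + 6*sin(2*m)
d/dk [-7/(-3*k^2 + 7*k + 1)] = 7*(7 - 6*k)/(-3*k^2 + 7*k + 1)^2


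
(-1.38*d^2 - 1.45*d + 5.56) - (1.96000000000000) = -1.38*d^2 - 1.45*d + 3.6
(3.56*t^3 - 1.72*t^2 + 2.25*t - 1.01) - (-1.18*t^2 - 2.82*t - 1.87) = 3.56*t^3 - 0.54*t^2 + 5.07*t + 0.86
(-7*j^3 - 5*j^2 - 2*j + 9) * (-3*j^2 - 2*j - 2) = 21*j^5 + 29*j^4 + 30*j^3 - 13*j^2 - 14*j - 18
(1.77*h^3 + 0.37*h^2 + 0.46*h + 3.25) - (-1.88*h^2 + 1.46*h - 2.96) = 1.77*h^3 + 2.25*h^2 - 1.0*h + 6.21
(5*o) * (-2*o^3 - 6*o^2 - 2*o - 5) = -10*o^4 - 30*o^3 - 10*o^2 - 25*o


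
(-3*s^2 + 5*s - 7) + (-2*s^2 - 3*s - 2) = -5*s^2 + 2*s - 9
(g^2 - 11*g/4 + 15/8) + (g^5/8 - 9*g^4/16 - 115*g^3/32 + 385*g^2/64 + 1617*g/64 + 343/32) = g^5/8 - 9*g^4/16 - 115*g^3/32 + 449*g^2/64 + 1441*g/64 + 403/32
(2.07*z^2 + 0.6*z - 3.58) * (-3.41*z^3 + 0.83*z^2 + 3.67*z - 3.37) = -7.0587*z^5 - 0.3279*z^4 + 20.3027*z^3 - 7.7453*z^2 - 15.1606*z + 12.0646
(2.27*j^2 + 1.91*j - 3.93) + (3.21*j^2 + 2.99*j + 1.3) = 5.48*j^2 + 4.9*j - 2.63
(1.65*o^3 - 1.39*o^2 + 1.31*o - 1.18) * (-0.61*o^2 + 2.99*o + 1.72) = -1.0065*o^5 + 5.7814*o^4 - 2.1172*o^3 + 2.2459*o^2 - 1.275*o - 2.0296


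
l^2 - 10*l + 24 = (l - 6)*(l - 4)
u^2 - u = u*(u - 1)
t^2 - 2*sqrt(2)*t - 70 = (t - 7*sqrt(2))*(t + 5*sqrt(2))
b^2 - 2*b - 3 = (b - 3)*(b + 1)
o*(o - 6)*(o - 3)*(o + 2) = o^4 - 7*o^3 + 36*o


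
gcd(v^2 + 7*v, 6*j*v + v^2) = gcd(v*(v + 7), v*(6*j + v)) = v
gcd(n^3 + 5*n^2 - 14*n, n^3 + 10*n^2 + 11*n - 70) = n^2 + 5*n - 14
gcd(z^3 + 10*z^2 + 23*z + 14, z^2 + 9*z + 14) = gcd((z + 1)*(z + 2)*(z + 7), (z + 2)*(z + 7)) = z^2 + 9*z + 14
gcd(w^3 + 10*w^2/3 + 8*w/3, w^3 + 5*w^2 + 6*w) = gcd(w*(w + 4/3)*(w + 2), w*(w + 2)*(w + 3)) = w^2 + 2*w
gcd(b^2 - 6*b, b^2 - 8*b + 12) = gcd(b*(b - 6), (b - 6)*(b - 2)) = b - 6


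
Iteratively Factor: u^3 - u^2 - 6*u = (u)*(u^2 - u - 6) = u*(u - 3)*(u + 2)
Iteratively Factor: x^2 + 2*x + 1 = (x + 1)*(x + 1)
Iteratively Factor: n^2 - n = (n)*(n - 1)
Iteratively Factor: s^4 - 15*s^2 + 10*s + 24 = (s - 2)*(s^3 + 2*s^2 - 11*s - 12) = (s - 2)*(s + 1)*(s^2 + s - 12) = (s - 2)*(s + 1)*(s + 4)*(s - 3)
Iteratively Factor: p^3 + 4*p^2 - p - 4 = (p - 1)*(p^2 + 5*p + 4) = (p - 1)*(p + 1)*(p + 4)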